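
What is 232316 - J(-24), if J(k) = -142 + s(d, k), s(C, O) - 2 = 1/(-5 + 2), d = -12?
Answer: 697369/3 ≈ 2.3246e+5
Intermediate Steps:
s(C, O) = 5/3 (s(C, O) = 2 + 1/(-5 + 2) = 2 + 1/(-3) = 2 - ⅓ = 5/3)
J(k) = -421/3 (J(k) = -142 + 5/3 = -421/3)
232316 - J(-24) = 232316 - 1*(-421/3) = 232316 + 421/3 = 697369/3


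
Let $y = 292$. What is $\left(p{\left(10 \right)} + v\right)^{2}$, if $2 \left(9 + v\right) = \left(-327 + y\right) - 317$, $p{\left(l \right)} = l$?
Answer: $30625$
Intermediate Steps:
$v = -185$ ($v = -9 + \frac{\left(-327 + 292\right) - 317}{2} = -9 + \frac{-35 - 317}{2} = -9 + \frac{1}{2} \left(-352\right) = -9 - 176 = -185$)
$\left(p{\left(10 \right)} + v\right)^{2} = \left(10 - 185\right)^{2} = \left(-175\right)^{2} = 30625$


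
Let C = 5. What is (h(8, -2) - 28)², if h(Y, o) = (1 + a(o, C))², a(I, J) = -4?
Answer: 361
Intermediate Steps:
h(Y, o) = 9 (h(Y, o) = (1 - 4)² = (-3)² = 9)
(h(8, -2) - 28)² = (9 - 28)² = (-19)² = 361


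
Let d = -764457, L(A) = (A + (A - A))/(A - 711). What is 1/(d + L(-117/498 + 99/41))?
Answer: -1608077/1229305724134 ≈ -1.3081e-6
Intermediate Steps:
L(A) = A/(-711 + A) (L(A) = (A + 0)/(-711 + A) = A/(-711 + A))
1/(d + L(-117/498 + 99/41)) = 1/(-764457 + (-117/498 + 99/41)/(-711 + (-117/498 + 99/41))) = 1/(-764457 + (-117*1/498 + 99*(1/41))/(-711 + (-117*1/498 + 99*(1/41)))) = 1/(-764457 + (-39/166 + 99/41)/(-711 + (-39/166 + 99/41))) = 1/(-764457 + 14835/(6806*(-711 + 14835/6806))) = 1/(-764457 + 14835/(6806*(-4824231/6806))) = 1/(-764457 + (14835/6806)*(-6806/4824231)) = 1/(-764457 - 4945/1608077) = 1/(-1229305724134/1608077) = -1608077/1229305724134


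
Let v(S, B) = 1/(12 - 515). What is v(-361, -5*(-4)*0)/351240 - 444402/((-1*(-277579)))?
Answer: -78514154793019/49040914523880 ≈ -1.6010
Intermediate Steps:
v(S, B) = -1/503 (v(S, B) = 1/(-503) = -1/503)
v(-361, -5*(-4)*0)/351240 - 444402/((-1*(-277579))) = -1/503/351240 - 444402/((-1*(-277579))) = -1/503*1/351240 - 444402/277579 = -1/176673720 - 444402*1/277579 = -1/176673720 - 444402/277579 = -78514154793019/49040914523880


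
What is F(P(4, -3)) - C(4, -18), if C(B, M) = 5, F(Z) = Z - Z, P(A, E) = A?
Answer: -5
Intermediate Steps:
F(Z) = 0
F(P(4, -3)) - C(4, -18) = 0 - 1*5 = 0 - 5 = -5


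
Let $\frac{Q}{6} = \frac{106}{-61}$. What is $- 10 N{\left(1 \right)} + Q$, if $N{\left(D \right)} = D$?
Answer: $- \frac{1246}{61} \approx -20.426$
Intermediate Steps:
$Q = - \frac{636}{61}$ ($Q = 6 \frac{106}{-61} = 6 \cdot 106 \left(- \frac{1}{61}\right) = 6 \left(- \frac{106}{61}\right) = - \frac{636}{61} \approx -10.426$)
$- 10 N{\left(1 \right)} + Q = \left(-10\right) 1 - \frac{636}{61} = -10 - \frac{636}{61} = - \frac{1246}{61}$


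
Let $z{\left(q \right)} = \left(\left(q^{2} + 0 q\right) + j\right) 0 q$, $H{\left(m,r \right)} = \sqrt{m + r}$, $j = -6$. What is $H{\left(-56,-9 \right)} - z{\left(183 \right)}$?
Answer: $i \sqrt{65} \approx 8.0623 i$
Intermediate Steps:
$z{\left(q \right)} = 0$ ($z{\left(q \right)} = \left(\left(q^{2} + 0 q\right) - 6\right) 0 q = \left(\left(q^{2} + 0\right) - 6\right) 0 q = \left(q^{2} - 6\right) 0 q = \left(-6 + q^{2}\right) 0 q = 0 q = 0$)
$H{\left(-56,-9 \right)} - z{\left(183 \right)} = \sqrt{-56 - 9} - 0 = \sqrt{-65} + 0 = i \sqrt{65} + 0 = i \sqrt{65}$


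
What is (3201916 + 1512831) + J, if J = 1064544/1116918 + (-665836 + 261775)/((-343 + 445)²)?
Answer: 338190592154501/71730956 ≈ 4.7147e+6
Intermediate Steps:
J = -2717453631/71730956 (J = 1064544*(1/1116918) - 404061/(102²) = 177424/186153 - 404061/10404 = 177424/186153 - 404061*1/10404 = 177424/186153 - 134687/3468 = -2717453631/71730956 ≈ -37.884)
(3201916 + 1512831) + J = (3201916 + 1512831) - 2717453631/71730956 = 4714747 - 2717453631/71730956 = 338190592154501/71730956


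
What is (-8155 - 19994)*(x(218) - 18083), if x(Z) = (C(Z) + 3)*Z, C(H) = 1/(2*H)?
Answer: 981189693/2 ≈ 4.9059e+8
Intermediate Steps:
C(H) = 1/(2*H)
x(Z) = Z*(3 + 1/(2*Z)) (x(Z) = (1/(2*Z) + 3)*Z = (3 + 1/(2*Z))*Z = Z*(3 + 1/(2*Z)))
(-8155 - 19994)*(x(218) - 18083) = (-8155 - 19994)*((½ + 3*218) - 18083) = -28149*((½ + 654) - 18083) = -28149*(1309/2 - 18083) = -28149*(-34857/2) = 981189693/2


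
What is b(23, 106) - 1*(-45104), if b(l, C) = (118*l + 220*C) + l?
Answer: 71161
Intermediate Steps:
b(l, C) = 119*l + 220*C
b(23, 106) - 1*(-45104) = (119*23 + 220*106) - 1*(-45104) = (2737 + 23320) + 45104 = 26057 + 45104 = 71161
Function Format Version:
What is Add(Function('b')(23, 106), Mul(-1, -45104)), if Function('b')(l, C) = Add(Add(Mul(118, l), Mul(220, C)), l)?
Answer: 71161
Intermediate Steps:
Function('b')(l, C) = Add(Mul(119, l), Mul(220, C))
Add(Function('b')(23, 106), Mul(-1, -45104)) = Add(Add(Mul(119, 23), Mul(220, 106)), Mul(-1, -45104)) = Add(Add(2737, 23320), 45104) = Add(26057, 45104) = 71161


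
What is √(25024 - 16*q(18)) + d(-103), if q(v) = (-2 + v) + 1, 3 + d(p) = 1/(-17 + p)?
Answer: -361/120 + 4*√1547 ≈ 154.32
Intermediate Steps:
d(p) = -3 + 1/(-17 + p)
q(v) = -1 + v
√(25024 - 16*q(18)) + d(-103) = √(25024 - 16*(-1 + 18)) + (52 - 3*(-103))/(-17 - 103) = √(25024 - 16*17) + (52 + 309)/(-120) = √(25024 - 272) - 1/120*361 = √24752 - 361/120 = 4*√1547 - 361/120 = -361/120 + 4*√1547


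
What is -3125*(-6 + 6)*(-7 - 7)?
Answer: 0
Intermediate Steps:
-3125*(-6 + 6)*(-7 - 7) = -0*(-14) = -3125*0 = 0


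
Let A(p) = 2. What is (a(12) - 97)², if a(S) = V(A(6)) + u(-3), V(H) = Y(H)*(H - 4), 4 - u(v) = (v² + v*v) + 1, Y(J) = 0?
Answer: 12544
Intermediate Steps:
u(v) = 3 - 2*v² (u(v) = 4 - ((v² + v*v) + 1) = 4 - ((v² + v²) + 1) = 4 - (2*v² + 1) = 4 - (1 + 2*v²) = 4 + (-1 - 2*v²) = 3 - 2*v²)
V(H) = 0 (V(H) = 0*(H - 4) = 0*(-4 + H) = 0)
a(S) = -15 (a(S) = 0 + (3 - 2*(-3)²) = 0 + (3 - 2*9) = 0 + (3 - 18) = 0 - 15 = -15)
(a(12) - 97)² = (-15 - 97)² = (-112)² = 12544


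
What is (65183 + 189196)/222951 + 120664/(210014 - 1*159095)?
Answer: 13284961255/3784147323 ≈ 3.5107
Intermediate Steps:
(65183 + 189196)/222951 + 120664/(210014 - 1*159095) = 254379*(1/222951) + 120664/(210014 - 159095) = 84793/74317 + 120664/50919 = 13284961255/3784147323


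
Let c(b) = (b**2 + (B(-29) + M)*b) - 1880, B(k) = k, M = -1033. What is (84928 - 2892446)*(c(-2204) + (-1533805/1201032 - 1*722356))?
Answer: -1559278103240479867/85788 ≈ -1.8176e+13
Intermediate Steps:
c(b) = -1880 + b**2 - 1062*b (c(b) = (b**2 + (-29 - 1033)*b) - 1880 = (b**2 - 1062*b) - 1880 = -1880 + b**2 - 1062*b)
(84928 - 2892446)*(c(-2204) + (-1533805/1201032 - 1*722356)) = (84928 - 2892446)*((-1880 + (-2204)**2 - 1062*(-2204)) + (-1533805/1201032 - 1*722356)) = -2807518*((-1880 + 4857616 + 2340648) + (-1533805*1/1201032 - 722356)) = -2807518*(7196384 + (-219115/171576 - 722356)) = -2807518*(7196384 - 123939172171/171576) = -2807518*1110787609013/171576 = -1559278103240479867/85788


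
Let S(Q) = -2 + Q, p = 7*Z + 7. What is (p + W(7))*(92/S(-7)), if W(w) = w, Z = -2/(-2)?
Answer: -644/3 ≈ -214.67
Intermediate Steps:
Z = 1 (Z = -2*(-½) = 1)
p = 14 (p = 7*1 + 7 = 7 + 7 = 14)
(p + W(7))*(92/S(-7)) = (14 + 7)*(92/(-2 - 7)) = 21*(92/(-9)) = 21*(92*(-⅑)) = 21*(-92/9) = -644/3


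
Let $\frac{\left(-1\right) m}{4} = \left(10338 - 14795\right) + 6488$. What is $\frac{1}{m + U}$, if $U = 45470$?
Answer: $\frac{1}{37346} \approx 2.6777 \cdot 10^{-5}$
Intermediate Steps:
$m = -8124$ ($m = - 4 \left(\left(10338 - 14795\right) + 6488\right) = - 4 \left(-4457 + 6488\right) = \left(-4\right) 2031 = -8124$)
$\frac{1}{m + U} = \frac{1}{-8124 + 45470} = \frac{1}{37346}$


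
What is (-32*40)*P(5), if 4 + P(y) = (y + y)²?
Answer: -122880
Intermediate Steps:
P(y) = -4 + 4*y² (P(y) = -4 + (y + y)² = -4 + (2*y)² = -4 + 4*y²)
(-32*40)*P(5) = (-32*40)*(-4 + 4*5²) = -1280*(-4 + 4*25) = -1280*(-4 + 100) = -1280*96 = -122880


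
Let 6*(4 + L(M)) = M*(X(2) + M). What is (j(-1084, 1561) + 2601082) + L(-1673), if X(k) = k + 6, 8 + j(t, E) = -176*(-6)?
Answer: 6132767/2 ≈ 3.0664e+6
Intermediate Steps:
j(t, E) = 1048 (j(t, E) = -8 - 176*(-6) = -8 + 1056 = 1048)
X(k) = 6 + k
L(M) = -4 + M*(8 + M)/6 (L(M) = -4 + (M*((6 + 2) + M))/6 = -4 + (M*(8 + M))/6 = -4 + M*(8 + M)/6)
(j(-1084, 1561) + 2601082) + L(-1673) = (1048 + 2601082) + (-4 + (1/6)*(-1673)**2 + (4/3)*(-1673)) = 2602130 + (-4 + (1/6)*2798929 - 6692/3) = 2602130 + (-4 + 2798929/6 - 6692/3) = 2602130 + 928507/2 = 6132767/2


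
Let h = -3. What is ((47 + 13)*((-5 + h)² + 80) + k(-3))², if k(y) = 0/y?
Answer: 74649600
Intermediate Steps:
k(y) = 0
((47 + 13)*((-5 + h)² + 80) + k(-3))² = ((47 + 13)*((-5 - 3)² + 80) + 0)² = (60*((-8)² + 80) + 0)² = (60*(64 + 80) + 0)² = (60*144 + 0)² = (8640 + 0)² = 8640² = 74649600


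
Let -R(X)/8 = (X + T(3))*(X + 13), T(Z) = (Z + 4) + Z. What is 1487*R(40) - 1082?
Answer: -31525482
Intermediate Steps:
T(Z) = 4 + 2*Z (T(Z) = (4 + Z) + Z = 4 + 2*Z)
R(X) = -8*(10 + X)*(13 + X) (R(X) = -8*(X + (4 + 2*3))*(X + 13) = -8*(X + (4 + 6))*(13 + X) = -8*(X + 10)*(13 + X) = -8*(10 + X)*(13 + X))
1487*R(40) - 1082 = 1487*(-1040 - 184*40 - 8*40²) - 1082 = 1487*(-1040 - 7360 - 8*1600) - 1082 = 1487*(-1040 - 7360 - 12800) - 1082 = 1487*(-21200) - 1082 = -31524400 - 1082 = -31525482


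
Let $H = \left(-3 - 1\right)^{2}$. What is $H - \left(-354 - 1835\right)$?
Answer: $2205$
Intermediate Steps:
$H = 16$ ($H = \left(-4\right)^{2} = 16$)
$H - \left(-354 - 1835\right) = 16 - \left(-354 - 1835\right) = 16 - -2189 = 16 + 2189 = 2205$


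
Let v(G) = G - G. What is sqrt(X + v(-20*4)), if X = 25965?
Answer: 3*sqrt(2885) ≈ 161.14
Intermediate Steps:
v(G) = 0
sqrt(X + v(-20*4)) = sqrt(25965 + 0) = sqrt(25965) = 3*sqrt(2885)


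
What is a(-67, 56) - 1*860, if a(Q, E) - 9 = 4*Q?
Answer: -1119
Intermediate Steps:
a(Q, E) = 9 + 4*Q
a(-67, 56) - 1*860 = (9 + 4*(-67)) - 1*860 = (9 - 268) - 860 = -259 - 860 = -1119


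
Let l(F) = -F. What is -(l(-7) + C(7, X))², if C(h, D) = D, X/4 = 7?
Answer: -1225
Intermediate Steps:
X = 28 (X = 4*7 = 28)
-(l(-7) + C(7, X))² = -(-1*(-7) + 28)² = -(7 + 28)² = -1*35² = -1*1225 = -1225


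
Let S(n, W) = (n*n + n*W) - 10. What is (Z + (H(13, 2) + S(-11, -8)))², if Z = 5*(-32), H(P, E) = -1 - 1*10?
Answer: 784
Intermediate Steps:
S(n, W) = -10 + n² + W*n (S(n, W) = (n² + W*n) - 10 = -10 + n² + W*n)
H(P, E) = -11 (H(P, E) = -1 - 10 = -11)
Z = -160
(Z + (H(13, 2) + S(-11, -8)))² = (-160 + (-11 + (-10 + (-11)² - 8*(-11))))² = (-160 + (-11 + (-10 + 121 + 88)))² = (-160 + (-11 + 199))² = (-160 + 188)² = 28² = 784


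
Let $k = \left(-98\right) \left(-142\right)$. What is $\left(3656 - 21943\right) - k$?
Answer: $-32203$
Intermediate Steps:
$k = 13916$
$\left(3656 - 21943\right) - k = \left(3656 - 21943\right) - 13916 = -18287 - 13916 = -32203$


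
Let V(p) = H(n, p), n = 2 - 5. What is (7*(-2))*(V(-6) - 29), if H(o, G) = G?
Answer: 490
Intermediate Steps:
n = -3
V(p) = p
(7*(-2))*(V(-6) - 29) = (7*(-2))*(-6 - 29) = -14*(-35) = 490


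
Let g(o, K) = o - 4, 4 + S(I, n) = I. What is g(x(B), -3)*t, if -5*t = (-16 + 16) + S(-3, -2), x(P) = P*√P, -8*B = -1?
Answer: -28/5 + 7*√2/160 ≈ -5.5381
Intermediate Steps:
B = ⅛ (B = -⅛*(-1) = ⅛ ≈ 0.12500)
x(P) = P^(3/2)
S(I, n) = -4 + I
g(o, K) = -4 + o
t = 7/5 (t = -((-16 + 16) + (-4 - 3))/5 = -(0 - 7)/5 = -⅕*(-7) = 7/5 ≈ 1.4000)
g(x(B), -3)*t = (-4 + (⅛)^(3/2))*(7/5) = (-4 + √2/32)*(7/5) = -28/5 + 7*√2/160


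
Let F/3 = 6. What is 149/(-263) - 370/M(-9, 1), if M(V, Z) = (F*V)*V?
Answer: -157276/191727 ≈ -0.82031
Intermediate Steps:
F = 18 (F = 3*6 = 18)
M(V, Z) = 18*V² (M(V, Z) = (18*V)*V = 18*V²)
149/(-263) - 370/M(-9, 1) = 149/(-263) - 370/(18*(-9)²) = 149*(-1/263) - 370/(18*81) = -149/263 - 370/1458 = -149/263 - 370*1/1458 = -149/263 - 185/729 = -157276/191727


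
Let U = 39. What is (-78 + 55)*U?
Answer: -897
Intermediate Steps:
(-78 + 55)*U = (-78 + 55)*39 = -23*39 = -897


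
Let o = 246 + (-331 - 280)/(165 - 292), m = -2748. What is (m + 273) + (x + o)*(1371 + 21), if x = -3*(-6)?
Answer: 47207163/127 ≈ 3.7171e+5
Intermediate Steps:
o = 31853/127 (o = 246 - 611/(-127) = 246 - 611*(-1/127) = 246 + 611/127 = 31853/127 ≈ 250.81)
x = 18
(m + 273) + (x + o)*(1371 + 21) = (-2748 + 273) + (18 + 31853/127)*(1371 + 21) = -2475 + (34139/127)*1392 = -2475 + 47521488/127 = 47207163/127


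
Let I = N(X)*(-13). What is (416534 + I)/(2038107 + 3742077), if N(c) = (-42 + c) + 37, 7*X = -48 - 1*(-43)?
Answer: 486043/6743548 ≈ 0.072075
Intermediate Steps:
X = -5/7 (X = (-48 - 1*(-43))/7 = (-48 + 43)/7 = (⅐)*(-5) = -5/7 ≈ -0.71429)
N(c) = -5 + c
I = 520/7 (I = (-5 - 5/7)*(-13) = -40/7*(-13) = 520/7 ≈ 74.286)
(416534 + I)/(2038107 + 3742077) = (416534 + 520/7)/(2038107 + 3742077) = (2916258/7)/5780184 = (2916258/7)*(1/5780184) = 486043/6743548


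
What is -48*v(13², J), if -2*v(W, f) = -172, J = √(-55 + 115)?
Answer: -4128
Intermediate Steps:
J = 2*√15 (J = √60 = 2*√15 ≈ 7.7460)
v(W, f) = 86 (v(W, f) = -½*(-172) = 86)
-48*v(13², J) = -48*86 = -4128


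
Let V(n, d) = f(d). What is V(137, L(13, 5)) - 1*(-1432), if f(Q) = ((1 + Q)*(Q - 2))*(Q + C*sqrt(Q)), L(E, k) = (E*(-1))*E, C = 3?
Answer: -4853600 + 1120392*I ≈ -4.8536e+6 + 1.1204e+6*I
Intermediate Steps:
L(E, k) = -E**2 (L(E, k) = (-E)*E = -E**2)
f(Q) = (1 + Q)*(-2 + Q)*(Q + 3*sqrt(Q)) (f(Q) = ((1 + Q)*(Q - 2))*(Q + 3*sqrt(Q)) = ((1 + Q)*(-2 + Q))*(Q + 3*sqrt(Q)) = (1 + Q)*(-2 + Q)*(Q + 3*sqrt(Q)))
V(n, d) = d**3 - d**2 - 6*sqrt(d) - 3*d**(3/2) - 2*d + 3*d**(5/2)
V(137, L(13, 5)) - 1*(-1432) = ((-1*13**2)**3 - (-1*13**2)**2 - 6*13*I - 3*(-2197*I) - (-2)*13**2 + 3*(-1*13**2)**(5/2)) - 1*(-1432) = ((-1*169)**3 - (-1*169)**2 - 6*13*I - 3*(-2197*I) - (-2)*169 + 3*(-1*169)**(5/2)) + 1432 = ((-169)**3 - 1*(-169)**2 - 78*I - (-6591)*I - 2*(-169) + 3*(-169)**(5/2)) + 1432 = (-4826809 - 1*28561 - 78*I - (-6591)*I + 338 + 3*(371293*I)) + 1432 = (-4826809 - 28561 - 78*I + 6591*I + 338 + 1113879*I) + 1432 = (-4855032 + 1120392*I) + 1432 = -4853600 + 1120392*I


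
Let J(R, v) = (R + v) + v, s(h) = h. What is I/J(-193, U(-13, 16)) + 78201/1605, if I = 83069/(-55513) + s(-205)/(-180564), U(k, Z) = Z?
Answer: 1026222920259709/21058220371020 ≈ 48.733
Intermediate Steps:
J(R, v) = R + 2*v
I = -365558311/244479252 (I = 83069/(-55513) - 205/(-180564) = 83069*(-1/55513) - 205*(-1/180564) = -83069/55513 + 5/4404 = -365558311/244479252 ≈ -1.4953)
I/J(-193, U(-13, 16)) + 78201/1605 = -365558311/(244479252*(-193 + 2*16)) + 78201/1605 = -365558311/(244479252*(-193 + 32)) + 78201*(1/1605) = -365558311/244479252/(-161) + 26067/535 = -365558311/244479252*(-1/161) + 26067/535 = 365558311/39361159572 + 26067/535 = 1026222920259709/21058220371020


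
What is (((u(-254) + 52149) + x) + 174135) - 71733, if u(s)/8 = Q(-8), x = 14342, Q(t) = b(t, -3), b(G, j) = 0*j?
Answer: 168893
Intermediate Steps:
b(G, j) = 0
Q(t) = 0
u(s) = 0 (u(s) = 8*0 = 0)
(((u(-254) + 52149) + x) + 174135) - 71733 = (((0 + 52149) + 14342) + 174135) - 71733 = ((52149 + 14342) + 174135) - 71733 = (66491 + 174135) - 71733 = 240626 - 71733 = 168893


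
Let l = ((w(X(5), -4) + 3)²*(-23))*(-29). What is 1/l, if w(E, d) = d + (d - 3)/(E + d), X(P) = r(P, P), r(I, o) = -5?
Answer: 81/2668 ≈ 0.030360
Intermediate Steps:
X(P) = -5
w(E, d) = d + (-3 + d)/(E + d)
l = 2668/81 (l = (((-3 - 4 + (-4)² - 5*(-4))/(-5 - 4) + 3)²*(-23))*(-29) = (((-3 - 4 + 16 + 20)/(-9) + 3)²*(-23))*(-29) = ((-⅑*29 + 3)²*(-23))*(-29) = ((-29/9 + 3)²*(-23))*(-29) = ((-2/9)²*(-23))*(-29) = ((4/81)*(-23))*(-29) = -92/81*(-29) = 2668/81 ≈ 32.938)
1/l = 1/(2668/81) = 81/2668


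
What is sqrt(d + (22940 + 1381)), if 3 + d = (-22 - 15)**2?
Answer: sqrt(25687) ≈ 160.27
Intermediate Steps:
d = 1366 (d = -3 + (-22 - 15)**2 = -3 + (-37)**2 = -3 + 1369 = 1366)
sqrt(d + (22940 + 1381)) = sqrt(1366 + (22940 + 1381)) = sqrt(1366 + 24321) = sqrt(25687)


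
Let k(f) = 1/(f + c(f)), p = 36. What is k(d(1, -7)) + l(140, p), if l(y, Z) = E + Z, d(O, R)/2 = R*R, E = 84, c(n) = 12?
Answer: 13201/110 ≈ 120.01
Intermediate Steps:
d(O, R) = 2*R**2 (d(O, R) = 2*(R*R) = 2*R**2)
l(y, Z) = 84 + Z
k(f) = 1/(12 + f) (k(f) = 1/(f + 12) = 1/(12 + f))
k(d(1, -7)) + l(140, p) = 1/(12 + 2*(-7)**2) + (84 + 36) = 1/(12 + 2*49) + 120 = 1/(12 + 98) + 120 = 1/110 + 120 = 13201/110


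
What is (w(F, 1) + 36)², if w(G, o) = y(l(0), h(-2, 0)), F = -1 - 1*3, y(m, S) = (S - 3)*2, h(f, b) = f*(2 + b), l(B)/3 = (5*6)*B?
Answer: 484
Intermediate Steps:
l(B) = 90*B (l(B) = 3*((5*6)*B) = 3*(30*B) = 90*B)
y(m, S) = -6 + 2*S (y(m, S) = (-3 + S)*2 = -6 + 2*S)
F = -4 (F = -1 - 3 = -4)
w(G, o) = -14 (w(G, o) = -6 + 2*(-2*(2 + 0)) = -6 + 2*(-2*2) = -6 + 2*(-4) = -6 - 8 = -14)
(w(F, 1) + 36)² = (-14 + 36)² = 22² = 484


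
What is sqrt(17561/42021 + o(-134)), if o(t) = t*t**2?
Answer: I*sqrt(472068016290787)/14007 ≈ 1551.2*I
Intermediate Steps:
o(t) = t**3
sqrt(17561/42021 + o(-134)) = sqrt(17561/42021 + (-134)**3) = sqrt(17561*(1/42021) - 2406104) = sqrt(17561/42021 - 2406104) = sqrt(-101106878623/42021) = I*sqrt(472068016290787)/14007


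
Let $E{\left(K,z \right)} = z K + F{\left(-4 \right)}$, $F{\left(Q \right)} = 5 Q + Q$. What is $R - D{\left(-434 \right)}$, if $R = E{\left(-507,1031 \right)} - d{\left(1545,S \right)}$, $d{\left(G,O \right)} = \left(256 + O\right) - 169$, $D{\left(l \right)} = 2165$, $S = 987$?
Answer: $-525980$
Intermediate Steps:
$F{\left(Q \right)} = 6 Q$
$E{\left(K,z \right)} = -24 + K z$ ($E{\left(K,z \right)} = z K + 6 \left(-4\right) = K z - 24 = -24 + K z$)
$d{\left(G,O \right)} = 87 + O$ ($d{\left(G,O \right)} = \left(256 + O\right) - 169 = 87 + O$)
$R = -523815$ ($R = \left(-24 - 522717\right) - \left(87 + 987\right) = \left(-24 - 522717\right) - 1074 = -522741 - 1074 = -523815$)
$R - D{\left(-434 \right)} = -523815 - 2165 = -525980$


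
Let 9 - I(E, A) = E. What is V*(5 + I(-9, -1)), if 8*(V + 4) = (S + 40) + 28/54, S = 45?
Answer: 33235/216 ≈ 153.87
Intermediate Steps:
V = 1445/216 (V = -4 + ((45 + 40) + 28/54)/8 = -4 + (85 + 28*(1/54))/8 = -4 + (85 + 14/27)/8 = -4 + (1/8)*(2309/27) = -4 + 2309/216 = 1445/216 ≈ 6.6898)
I(E, A) = 9 - E
V*(5 + I(-9, -1)) = 1445*(5 + (9 - 1*(-9)))/216 = 1445*(5 + (9 + 9))/216 = 1445*(5 + 18)/216 = (1445/216)*23 = 33235/216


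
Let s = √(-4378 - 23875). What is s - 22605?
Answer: -22605 + I*√28253 ≈ -22605.0 + 168.09*I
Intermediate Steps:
s = I*√28253 (s = √(-28253) = I*√28253 ≈ 168.09*I)
s - 22605 = I*√28253 - 22605 = -22605 + I*√28253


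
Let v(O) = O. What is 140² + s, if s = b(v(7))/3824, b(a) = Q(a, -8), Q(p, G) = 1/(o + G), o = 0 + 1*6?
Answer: 149900799/7648 ≈ 19600.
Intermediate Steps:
o = 6 (o = 0 + 6 = 6)
Q(p, G) = 1/(6 + G)
b(a) = -½ (b(a) = 1/(6 - 8) = 1/(-2) = -½)
s = -1/7648 (s = -½/3824 = -½*1/3824 = -1/7648 ≈ -0.00013075)
140² + s = 140² - 1/7648 = 19600 - 1/7648 = 149900799/7648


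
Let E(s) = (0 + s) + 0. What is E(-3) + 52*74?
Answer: 3845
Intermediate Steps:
E(s) = s (E(s) = s + 0 = s)
E(-3) + 52*74 = -3 + 52*74 = -3 + 3848 = 3845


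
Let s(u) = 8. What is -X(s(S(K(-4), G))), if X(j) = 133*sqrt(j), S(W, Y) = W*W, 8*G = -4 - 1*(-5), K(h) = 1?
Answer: -266*sqrt(2) ≈ -376.18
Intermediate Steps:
G = 1/8 (G = (-4 - 1*(-5))/8 = (-4 + 5)/8 = (1/8)*1 = 1/8 ≈ 0.12500)
S(W, Y) = W**2
-X(s(S(K(-4), G))) = -133*sqrt(8) = -133*2*sqrt(2) = -266*sqrt(2)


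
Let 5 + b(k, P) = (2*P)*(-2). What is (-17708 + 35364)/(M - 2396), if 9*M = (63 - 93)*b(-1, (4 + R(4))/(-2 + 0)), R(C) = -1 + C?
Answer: -8828/1213 ≈ -7.2778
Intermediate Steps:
b(k, P) = -5 - 4*P (b(k, P) = -5 + (2*P)*(-2) = -5 - 4*P)
M = -30 (M = ((63 - 93)*(-5 - 4*(4 + (-1 + 4))/(-2 + 0)))/9 = (-30*(-5 - 4*(4 + 3)/(-2)))/9 = (-30*(-5 - 28*(-1)/2))/9 = (-30*(-5 - 4*(-7/2)))/9 = (-30*(-5 + 14))/9 = (-30*9)/9 = (⅑)*(-270) = -30)
(-17708 + 35364)/(M - 2396) = (-17708 + 35364)/(-30 - 2396) = 17656/(-2426) = 17656*(-1/2426) = -8828/1213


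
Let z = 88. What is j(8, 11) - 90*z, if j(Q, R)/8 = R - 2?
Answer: -7848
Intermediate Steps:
j(Q, R) = -16 + 8*R (j(Q, R) = 8*(R - 2) = 8*(-2 + R) = -16 + 8*R)
j(8, 11) - 90*z = (-16 + 8*11) - 90*88 = (-16 + 88) - 7920 = 72 - 7920 = -7848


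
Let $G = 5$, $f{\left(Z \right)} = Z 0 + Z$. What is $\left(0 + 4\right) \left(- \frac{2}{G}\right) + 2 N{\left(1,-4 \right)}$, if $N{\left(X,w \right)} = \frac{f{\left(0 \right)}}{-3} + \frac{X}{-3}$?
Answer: $- \frac{34}{15} \approx -2.2667$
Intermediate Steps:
$f{\left(Z \right)} = Z$ ($f{\left(Z \right)} = 0 + Z = Z$)
$N{\left(X,w \right)} = - \frac{X}{3}$ ($N{\left(X,w \right)} = \frac{0}{-3} + \frac{X}{-3} = 0 \left(- \frac{1}{3}\right) + X \left(- \frac{1}{3}\right) = 0 - \frac{X}{3} = - \frac{X}{3}$)
$\left(0 + 4\right) \left(- \frac{2}{G}\right) + 2 N{\left(1,-4 \right)} = \left(0 + 4\right) \left(- \frac{2}{5}\right) + 2 \left(\left(- \frac{1}{3}\right) 1\right) = 4 \left(\left(-2\right) \frac{1}{5}\right) + 2 \left(- \frac{1}{3}\right) = 4 \left(- \frac{2}{5}\right) - \frac{2}{3} = - \frac{8}{5} - \frac{2}{3} = - \frac{34}{15}$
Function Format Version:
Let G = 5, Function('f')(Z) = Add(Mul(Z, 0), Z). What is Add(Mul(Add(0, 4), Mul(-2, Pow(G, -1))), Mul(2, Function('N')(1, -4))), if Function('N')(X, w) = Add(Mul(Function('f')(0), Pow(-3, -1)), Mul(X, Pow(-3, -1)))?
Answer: Rational(-34, 15) ≈ -2.2667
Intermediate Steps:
Function('f')(Z) = Z (Function('f')(Z) = Add(0, Z) = Z)
Function('N')(X, w) = Mul(Rational(-1, 3), X) (Function('N')(X, w) = Add(Mul(0, Pow(-3, -1)), Mul(X, Pow(-3, -1))) = Add(Mul(0, Rational(-1, 3)), Mul(X, Rational(-1, 3))) = Add(0, Mul(Rational(-1, 3), X)) = Mul(Rational(-1, 3), X))
Add(Mul(Add(0, 4), Mul(-2, Pow(G, -1))), Mul(2, Function('N')(1, -4))) = Add(Mul(Add(0, 4), Mul(-2, Pow(5, -1))), Mul(2, Mul(Rational(-1, 3), 1))) = Add(Mul(4, Mul(-2, Rational(1, 5))), Mul(2, Rational(-1, 3))) = Add(Mul(4, Rational(-2, 5)), Rational(-2, 3)) = Add(Rational(-8, 5), Rational(-2, 3)) = Rational(-34, 15)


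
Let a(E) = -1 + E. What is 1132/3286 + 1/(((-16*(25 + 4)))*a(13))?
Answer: 3149845/9148224 ≈ 0.34431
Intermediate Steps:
1132/3286 + 1/(((-16*(25 + 4)))*a(13)) = 1132/3286 + 1/(((-16*(25 + 4)))*(-1 + 13)) = 1132*(1/3286) + 1/(-16*29*12) = 566/1643 + (1/12)/(-464) = 566/1643 - 1/464*1/12 = 566/1643 - 1/5568 = 3149845/9148224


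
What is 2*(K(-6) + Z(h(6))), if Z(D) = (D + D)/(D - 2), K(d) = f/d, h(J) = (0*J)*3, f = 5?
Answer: -5/3 ≈ -1.6667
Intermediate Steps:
h(J) = 0 (h(J) = 0*3 = 0)
K(d) = 5/d
Z(D) = 2*D/(-2 + D) (Z(D) = (2*D)/(-2 + D) = 2*D/(-2 + D))
2*(K(-6) + Z(h(6))) = 2*(5/(-6) + 2*0/(-2 + 0)) = 2*(5*(-⅙) + 2*0/(-2)) = 2*(-⅚ + 2*0*(-½)) = 2*(-⅚ + 0) = 2*(-⅚) = -5/3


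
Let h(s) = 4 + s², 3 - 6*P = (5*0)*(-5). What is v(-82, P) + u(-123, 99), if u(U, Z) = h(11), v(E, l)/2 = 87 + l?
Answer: 300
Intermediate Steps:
P = ½ (P = ½ - 5*0*(-5)/6 = ½ - 0*(-5) = ½ - ⅙*0 = ½ + 0 = ½ ≈ 0.50000)
v(E, l) = 174 + 2*l (v(E, l) = 2*(87 + l) = 174 + 2*l)
u(U, Z) = 125 (u(U, Z) = 4 + 11² = 4 + 121 = 125)
v(-82, P) + u(-123, 99) = (174 + 2*(½)) + 125 = (174 + 1) + 125 = 175 + 125 = 300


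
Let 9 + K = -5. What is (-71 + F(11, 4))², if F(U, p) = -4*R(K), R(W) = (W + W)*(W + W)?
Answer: 10284849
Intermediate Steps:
K = -14 (K = -9 - 5 = -14)
R(W) = 4*W² (R(W) = (2*W)*(2*W) = 4*W²)
F(U, p) = -3136 (F(U, p) = -16*(-14)² = -16*196 = -4*784 = -3136)
(-71 + F(11, 4))² = (-71 - 3136)² = (-3207)² = 10284849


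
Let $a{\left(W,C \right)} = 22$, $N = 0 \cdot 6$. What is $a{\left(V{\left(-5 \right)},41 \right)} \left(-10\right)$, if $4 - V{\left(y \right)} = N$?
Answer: $-220$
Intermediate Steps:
$N = 0$
$V{\left(y \right)} = 4$ ($V{\left(y \right)} = 4 - 0 = 4 + 0 = 4$)
$a{\left(V{\left(-5 \right)},41 \right)} \left(-10\right) = 22 \left(-10\right) = -220$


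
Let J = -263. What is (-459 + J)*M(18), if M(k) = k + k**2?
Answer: -246924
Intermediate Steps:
(-459 + J)*M(18) = (-459 - 263)*(18*(1 + 18)) = -12996*19 = -722*342 = -246924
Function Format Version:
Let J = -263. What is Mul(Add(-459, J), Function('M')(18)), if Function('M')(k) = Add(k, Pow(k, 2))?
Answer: -246924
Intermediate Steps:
Mul(Add(-459, J), Function('M')(18)) = Mul(Add(-459, -263), Mul(18, Add(1, 18))) = Mul(-722, Mul(18, 19)) = Mul(-722, 342) = -246924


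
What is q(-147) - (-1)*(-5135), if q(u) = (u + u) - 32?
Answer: -5461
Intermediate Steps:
q(u) = -32 + 2*u (q(u) = 2*u - 32 = -32 + 2*u)
q(-147) - (-1)*(-5135) = (-32 + 2*(-147)) - (-1)*(-5135) = (-32 - 294) - 1*5135 = -326 - 5135 = -5461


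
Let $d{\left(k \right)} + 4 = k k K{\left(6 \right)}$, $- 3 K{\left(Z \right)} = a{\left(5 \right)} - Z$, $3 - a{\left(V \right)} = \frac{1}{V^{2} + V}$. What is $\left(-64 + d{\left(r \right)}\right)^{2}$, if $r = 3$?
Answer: $\frac{346921}{100} \approx 3469.2$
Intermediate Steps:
$a{\left(V \right)} = 3 - \frac{1}{V + V^{2}}$ ($a{\left(V \right)} = 3 - \frac{1}{V^{2} + V} = 3 - \frac{1}{V + V^{2}}$)
$K{\left(Z \right)} = - \frac{89}{90} + \frac{Z}{3}$ ($K{\left(Z \right)} = - \frac{\frac{-1 + 3 \cdot 5 + 3 \cdot 5^{2}}{5 \left(1 + 5\right)} - Z}{3} = - \frac{\frac{-1 + 15 + 3 \cdot 25}{5 \cdot 6} - Z}{3} = - \frac{\frac{1}{5} \cdot \frac{1}{6} \left(-1 + 15 + 75\right) - Z}{3} = - \frac{\frac{1}{5} \cdot \frac{1}{6} \cdot 89 - Z}{3} = - \frac{\frac{89}{30} - Z}{3} = - \frac{89}{90} + \frac{Z}{3}$)
$d{\left(k \right)} = -4 + \frac{91 k^{2}}{90}$ ($d{\left(k \right)} = -4 + k k \left(- \frac{89}{90} + \frac{1}{3} \cdot 6\right) = -4 + k^{2} \left(- \frac{89}{90} + 2\right) = -4 + k^{2} \cdot \frac{91}{90} = -4 + \frac{91 k^{2}}{90}$)
$\left(-64 + d{\left(r \right)}\right)^{2} = \left(-64 - \left(4 - \frac{91 \cdot 3^{2}}{90}\right)\right)^{2} = \left(-64 + \left(-4 + \frac{91}{90} \cdot 9\right)\right)^{2} = \left(-64 + \left(-4 + \frac{91}{10}\right)\right)^{2} = \left(-64 + \frac{51}{10}\right)^{2} = \left(- \frac{589}{10}\right)^{2} = \frac{346921}{100}$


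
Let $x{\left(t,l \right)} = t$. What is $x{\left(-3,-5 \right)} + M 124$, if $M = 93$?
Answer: $11529$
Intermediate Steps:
$x{\left(-3,-5 \right)} + M 124 = -3 + 93 \cdot 124 = -3 + 11532 = 11529$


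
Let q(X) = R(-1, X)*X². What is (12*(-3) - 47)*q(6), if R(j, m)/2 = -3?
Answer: 17928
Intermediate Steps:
R(j, m) = -6 (R(j, m) = 2*(-3) = -6)
q(X) = -6*X²
(12*(-3) - 47)*q(6) = (12*(-3) - 47)*(-6*6²) = (-36 - 47)*(-6*36) = -83*(-216) = 17928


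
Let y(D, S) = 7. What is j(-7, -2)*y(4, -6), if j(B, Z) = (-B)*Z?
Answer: -98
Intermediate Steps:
j(B, Z) = -B*Z
j(-7, -2)*y(4, -6) = -1*(-7)*(-2)*7 = -14*7 = -98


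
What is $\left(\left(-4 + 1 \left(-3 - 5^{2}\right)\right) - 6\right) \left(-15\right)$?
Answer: $570$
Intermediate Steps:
$\left(\left(-4 + 1 \left(-3 - 5^{2}\right)\right) - 6\right) \left(-15\right) = \left(\left(-4 + 1 \left(-3 - 25\right)\right) - 6\right) \left(-15\right) = \left(\left(-4 + 1 \left(-28\right)\right) - 6\right) \left(-15\right) = \left(\left(-4 - 28\right) - 6\right) \left(-15\right) = \left(-32 - 6\right) \left(-15\right) = \left(-38\right) \left(-15\right) = 570$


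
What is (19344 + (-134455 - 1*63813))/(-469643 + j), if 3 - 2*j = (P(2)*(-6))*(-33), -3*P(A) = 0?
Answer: 357848/939283 ≈ 0.38098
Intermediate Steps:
P(A) = 0 (P(A) = -⅓*0 = 0)
j = 3/2 (j = 3/2 - 0*(-6)*(-33)/2 = 3/2 - 0*(-33) = 3/2 - ½*0 = 3/2 + 0 = 3/2 ≈ 1.5000)
(19344 + (-134455 - 1*63813))/(-469643 + j) = (19344 + (-134455 - 1*63813))/(-469643 + 3/2) = (19344 + (-134455 - 63813))/(-939283/2) = (19344 - 198268)*(-2/939283) = -178924*(-2/939283) = 357848/939283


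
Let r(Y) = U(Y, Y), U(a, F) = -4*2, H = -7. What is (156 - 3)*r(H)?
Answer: -1224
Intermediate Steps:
U(a, F) = -8
r(Y) = -8
(156 - 3)*r(H) = (156 - 3)*(-8) = 153*(-8) = -1224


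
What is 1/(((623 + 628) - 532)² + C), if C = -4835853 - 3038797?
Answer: -1/7357689 ≈ -1.3591e-7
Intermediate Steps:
C = -7874650
1/(((623 + 628) - 532)² + C) = 1/(((623 + 628) - 532)² - 7874650) = 1/((1251 - 532)² - 7874650) = 1/(719² - 7874650) = 1/(516961 - 7874650) = 1/(-7357689) = -1/7357689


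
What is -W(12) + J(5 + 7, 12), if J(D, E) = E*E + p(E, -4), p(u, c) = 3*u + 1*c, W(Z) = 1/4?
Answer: 703/4 ≈ 175.75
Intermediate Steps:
W(Z) = ¼
p(u, c) = c + 3*u (p(u, c) = 3*u + c = c + 3*u)
J(D, E) = -4 + E² + 3*E (J(D, E) = E*E + (-4 + 3*E) = E² + (-4 + 3*E) = -4 + E² + 3*E)
-W(12) + J(5 + 7, 12) = -1*¼ + (-4 + 12² + 3*12) = -¼ + (-4 + 144 + 36) = -¼ + 176 = 703/4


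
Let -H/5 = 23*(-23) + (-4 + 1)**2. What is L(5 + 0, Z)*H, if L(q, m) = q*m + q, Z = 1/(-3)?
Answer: 26000/3 ≈ 8666.7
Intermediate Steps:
Z = -1/3 ≈ -0.33333
L(q, m) = q + m*q (L(q, m) = m*q + q = q + m*q)
H = 2600 (H = -5*(23*(-23) + (-4 + 1)**2) = -5*(-529 + (-3)**2) = -5*(-529 + 9) = -5*(-520) = 2600)
L(5 + 0, Z)*H = ((5 + 0)*(1 - 1/3))*2600 = (5*(2/3))*2600 = (10/3)*2600 = 26000/3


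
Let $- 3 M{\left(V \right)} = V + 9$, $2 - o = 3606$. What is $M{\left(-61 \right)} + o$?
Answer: $- \frac{10760}{3} \approx -3586.7$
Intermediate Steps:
$o = -3604$ ($o = 2 - 3606 = -3604$)
$M{\left(V \right)} = -3 - \frac{V}{3}$ ($M{\left(V \right)} = - \frac{V + 9}{3} = - \frac{9 + V}{3} = -3 - \frac{V}{3}$)
$M{\left(-61 \right)} + o = \left(-3 - - \frac{61}{3}\right) - 3604 = \left(-3 + \frac{61}{3}\right) - 3604 = \frac{52}{3} - 3604 = - \frac{10760}{3}$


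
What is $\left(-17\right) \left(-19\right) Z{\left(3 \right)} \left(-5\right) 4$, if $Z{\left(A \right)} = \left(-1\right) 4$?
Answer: $25840$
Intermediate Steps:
$Z{\left(A \right)} = -4$
$\left(-17\right) \left(-19\right) Z{\left(3 \right)} \left(-5\right) 4 = \left(-17\right) \left(-19\right) \left(-4\right) \left(-5\right) 4 = 323 \cdot 20 \cdot 4 = 323 \cdot 80 = 25840$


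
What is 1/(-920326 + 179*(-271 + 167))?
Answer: -1/938942 ≈ -1.0650e-6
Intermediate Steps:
1/(-920326 + 179*(-271 + 167)) = 1/(-920326 + 179*(-104)) = 1/(-920326 - 18616) = 1/(-938942) = -1/938942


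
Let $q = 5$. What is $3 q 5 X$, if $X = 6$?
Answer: $450$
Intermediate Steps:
$3 q 5 X = 3 \cdot 5 \cdot 5 \cdot 6 = 15 \cdot 5 \cdot 6 = 75 \cdot 6 = 450$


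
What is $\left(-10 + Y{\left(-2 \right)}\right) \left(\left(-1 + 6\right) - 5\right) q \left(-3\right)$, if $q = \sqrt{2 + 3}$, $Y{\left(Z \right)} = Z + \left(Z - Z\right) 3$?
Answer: $0$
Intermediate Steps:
$Y{\left(Z \right)} = Z$ ($Y{\left(Z \right)} = Z + 0 \cdot 3 = Z + 0 = Z$)
$q = \sqrt{5} \approx 2.2361$
$\left(-10 + Y{\left(-2 \right)}\right) \left(\left(-1 + 6\right) - 5\right) q \left(-3\right) = \left(-10 - 2\right) \left(\left(-1 + 6\right) - 5\right) \sqrt{5} \left(-3\right) = - 12 \left(5 - 5\right) \sqrt{5} \left(-3\right) = - 12 \cdot 0 \sqrt{5} \left(-3\right) = - 12 \cdot 0 \left(-3\right) = \left(-12\right) 0 = 0$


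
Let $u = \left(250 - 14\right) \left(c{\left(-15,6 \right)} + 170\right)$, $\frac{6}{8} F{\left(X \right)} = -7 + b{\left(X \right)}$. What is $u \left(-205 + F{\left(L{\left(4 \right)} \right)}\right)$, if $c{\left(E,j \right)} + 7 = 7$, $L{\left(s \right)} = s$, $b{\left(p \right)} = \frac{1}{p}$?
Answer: $-8585680$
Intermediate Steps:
$c{\left(E,j \right)} = 0$ ($c{\left(E,j \right)} = -7 + 7 = 0$)
$F{\left(X \right)} = - \frac{28}{3} + \frac{4}{3 X}$ ($F{\left(X \right)} = \frac{4 \left(-7 + \frac{1}{X}\right)}{3} = - \frac{28}{3} + \frac{4}{3 X}$)
$u = 40120$ ($u = \left(250 - 14\right) \left(0 + 170\right) = 236 \cdot 170 = 40120$)
$u \left(-205 + F{\left(L{\left(4 \right)} \right)}\right) = 40120 \left(-205 + \frac{4 \left(1 - 28\right)}{3 \cdot 4}\right) = 40120 \left(-205 + \frac{4}{3} \cdot \frac{1}{4} \left(1 - 28\right)\right) = 40120 \left(-205 + \frac{4}{3} \cdot \frac{1}{4} \left(-27\right)\right) = 40120 \left(-205 - 9\right) = 40120 \left(-214\right) = -8585680$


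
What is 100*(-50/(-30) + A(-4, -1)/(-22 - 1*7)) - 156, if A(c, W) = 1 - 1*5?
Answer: 2128/87 ≈ 24.460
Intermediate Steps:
A(c, W) = -4 (A(c, W) = 1 - 5 = -4)
100*(-50/(-30) + A(-4, -1)/(-22 - 1*7)) - 156 = 100*(-50/(-30) - 4/(-22 - 1*7)) - 156 = 100*(-50*(-1/30) - 4/(-22 - 7)) - 156 = 100*(5/3 - 4/(-29)) - 156 = 100*(5/3 - 4*(-1/29)) - 156 = 100*(5/3 + 4/29) - 156 = 100*(157/87) - 156 = 15700/87 - 156 = 2128/87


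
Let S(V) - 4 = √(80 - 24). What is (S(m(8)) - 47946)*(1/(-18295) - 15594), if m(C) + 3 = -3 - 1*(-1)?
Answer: 13677480138602/18295 - 570584462*√14/18295 ≈ 7.4749e+8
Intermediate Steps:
m(C) = -5 (m(C) = -3 + (-3 - 1*(-1)) = -3 + (-3 + 1) = -3 - 2 = -5)
S(V) = 4 + 2*√14 (S(V) = 4 + √(80 - 24) = 4 + √56 = 4 + 2*√14)
(S(m(8)) - 47946)*(1/(-18295) - 15594) = ((4 + 2*√14) - 47946)*(1/(-18295) - 15594) = (-47942 + 2*√14)*(-1/18295 - 15594) = (-47942 + 2*√14)*(-285292231/18295) = 13677480138602/18295 - 570584462*√14/18295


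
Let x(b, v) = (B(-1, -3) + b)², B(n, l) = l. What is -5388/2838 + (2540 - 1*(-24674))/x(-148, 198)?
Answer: -7603076/10784873 ≈ -0.70498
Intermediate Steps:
x(b, v) = (-3 + b)²
-5388/2838 + (2540 - 1*(-24674))/x(-148, 198) = -5388/2838 + (2540 - 1*(-24674))/((-3 - 148)²) = -5388*1/2838 + (2540 + 24674)/((-151)²) = -898/473 + 27214/22801 = -7603076/10784873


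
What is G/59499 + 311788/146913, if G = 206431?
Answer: 16292823905/2913725529 ≈ 5.5918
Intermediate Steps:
G/59499 + 311788/146913 = 206431/59499 + 311788/146913 = 16292823905/2913725529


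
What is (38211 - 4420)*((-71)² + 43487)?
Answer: 1639809648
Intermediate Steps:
(38211 - 4420)*((-71)² + 43487) = 33791*(5041 + 43487) = 33791*48528 = 1639809648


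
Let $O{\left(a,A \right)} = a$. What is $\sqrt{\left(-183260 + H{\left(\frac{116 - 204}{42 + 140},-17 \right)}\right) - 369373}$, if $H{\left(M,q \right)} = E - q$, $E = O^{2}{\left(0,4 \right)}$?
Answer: $2 i \sqrt{138154} \approx 743.38 i$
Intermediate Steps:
$E = 0$ ($E = 0^{2} = 0$)
$H{\left(M,q \right)} = - q$ ($H{\left(M,q \right)} = 0 - q = - q$)
$\sqrt{\left(-183260 + H{\left(\frac{116 - 204}{42 + 140},-17 \right)}\right) - 369373} = \sqrt{\left(-183260 - -17\right) - 369373} = \sqrt{\left(-183260 + 17\right) - 369373} = \sqrt{-183243 - 369373} = \sqrt{-552616} = 2 i \sqrt{138154}$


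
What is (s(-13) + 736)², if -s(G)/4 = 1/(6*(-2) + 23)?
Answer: 65480464/121 ≈ 5.4116e+5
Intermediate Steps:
s(G) = -4/11 (s(G) = -4/(6*(-2) + 23) = -4/(-12 + 23) = -4/11)
(s(-13) + 736)² = (-4/11 + 736)² = (8092/11)² = 65480464/121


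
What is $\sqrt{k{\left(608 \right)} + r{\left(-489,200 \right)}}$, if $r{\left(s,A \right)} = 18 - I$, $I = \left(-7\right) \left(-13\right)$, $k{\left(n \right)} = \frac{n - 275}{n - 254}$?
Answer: $\frac{i \sqrt{1003354}}{118} \approx 8.4888 i$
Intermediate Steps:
$k{\left(n \right)} = \frac{-275 + n}{-254 + n}$
$I = 91$
$r{\left(s,A \right)} = -73$ ($r{\left(s,A \right)} = 18 - 91 = -73$)
$\sqrt{k{\left(608 \right)} + r{\left(-489,200 \right)}} = \sqrt{\frac{-275 + 608}{-254 + 608} - 73} = \sqrt{\frac{1}{354} \cdot 333 - 73} = \sqrt{\frac{111}{118} - 73} = \sqrt{- \frac{8503}{118}} = \frac{i \sqrt{1003354}}{118}$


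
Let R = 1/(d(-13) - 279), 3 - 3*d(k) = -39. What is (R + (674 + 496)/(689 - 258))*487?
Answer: 150784453/114215 ≈ 1320.2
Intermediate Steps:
d(k) = 14 (d(k) = 1 - ⅓*(-39) = 1 + 13 = 14)
R = -1/265 (R = 1/(14 - 279) = 1/(-265) = -1/265 ≈ -0.0037736)
(R + (674 + 496)/(689 - 258))*487 = (-1/265 + (674 + 496)/(689 - 258))*487 = (-1/265 + 1170/431)*487 = (309619/114215)*487 = 150784453/114215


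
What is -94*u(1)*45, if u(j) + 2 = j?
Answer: 4230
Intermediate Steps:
u(j) = -2 + j
-94*u(1)*45 = -94*(-2 + 1)*45 = -94*(-1)*45 = 94*45 = 4230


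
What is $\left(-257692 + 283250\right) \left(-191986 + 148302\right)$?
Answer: $-1116475672$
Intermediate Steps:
$\left(-257692 + 283250\right) \left(-191986 + 148302\right) = 25558 \left(-43684\right) = -1116475672$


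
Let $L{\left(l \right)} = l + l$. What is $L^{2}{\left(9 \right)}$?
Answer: $324$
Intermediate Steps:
$L{\left(l \right)} = 2 l$
$L^{2}{\left(9 \right)} = \left(2 \cdot 9\right)^{2} = 18^{2} = 324$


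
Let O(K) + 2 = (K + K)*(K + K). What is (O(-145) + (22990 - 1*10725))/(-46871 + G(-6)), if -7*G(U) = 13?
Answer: -224847/109370 ≈ -2.0558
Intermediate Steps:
G(U) = -13/7 (G(U) = -1/7*13 = -13/7)
O(K) = -2 + 4*K**2 (O(K) = -2 + (K + K)*(K + K) = -2 + (2*K)*(2*K) = -2 + 4*K**2)
(O(-145) + (22990 - 1*10725))/(-46871 + G(-6)) = ((-2 + 4*(-145)**2) + (22990 - 1*10725))/(-46871 - 13/7) = ((-2 + 4*21025) + (22990 - 10725))/(-328110/7) = ((-2 + 84100) + 12265)*(-7/328110) = (84098 + 12265)*(-7/328110) = 96363*(-7/328110) = -224847/109370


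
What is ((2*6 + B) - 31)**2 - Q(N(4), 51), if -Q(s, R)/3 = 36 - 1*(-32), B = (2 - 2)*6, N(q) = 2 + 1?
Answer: 565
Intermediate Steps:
N(q) = 3
B = 0 (B = 0*6 = 0)
Q(s, R) = -204 (Q(s, R) = -3*(36 - 1*(-32)) = -3*(36 + 32) = -3*68 = -204)
((2*6 + B) - 31)**2 - Q(N(4), 51) = ((2*6 + 0) - 31)**2 - 1*(-204) = ((12 + 0) - 31)**2 + 204 = (12 - 31)**2 + 204 = (-19)**2 + 204 = 361 + 204 = 565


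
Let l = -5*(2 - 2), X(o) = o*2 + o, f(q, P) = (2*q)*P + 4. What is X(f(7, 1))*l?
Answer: 0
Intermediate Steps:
f(q, P) = 4 + 2*P*q (f(q, P) = 2*P*q + 4 = 4 + 2*P*q)
X(o) = 3*o (X(o) = 2*o + o = 3*o)
l = 0 (l = -5*0 = 0)
X(f(7, 1))*l = (3*(4 + 2*1*7))*0 = (3*(4 + 14))*0 = (3*18)*0 = 54*0 = 0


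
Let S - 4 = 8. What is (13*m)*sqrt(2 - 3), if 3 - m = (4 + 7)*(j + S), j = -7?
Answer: -676*I ≈ -676.0*I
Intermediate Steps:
S = 12 (S = 4 + 8 = 12)
m = -52 (m = 3 - (4 + 7)*(-7 + 12) = 3 - 11*5 = 3 - 1*55 = 3 - 55 = -52)
(13*m)*sqrt(2 - 3) = (13*(-52))*sqrt(2 - 3) = -676*I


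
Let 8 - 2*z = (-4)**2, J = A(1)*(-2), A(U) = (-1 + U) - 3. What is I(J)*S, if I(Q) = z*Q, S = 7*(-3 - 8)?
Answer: 1848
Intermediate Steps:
A(U) = -4 + U
J = 6 (J = (-4 + 1)*(-2) = -3*(-2) = 6)
S = -77 (S = 7*(-11) = -77)
z = -4 (z = 4 - 1/2*(-4)**2 = 4 - 1/2*16 = 4 - 8 = -4)
I(Q) = -4*Q
I(J)*S = -4*6*(-77) = -24*(-77) = 1848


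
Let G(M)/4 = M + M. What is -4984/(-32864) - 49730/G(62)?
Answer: -25497729/254696 ≈ -100.11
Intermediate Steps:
G(M) = 8*M (G(M) = 4*(M + M) = 4*(2*M) = 8*M)
-4984/(-32864) - 49730/G(62) = -4984/(-32864) - 49730/(8*62) = -4984*(-1/32864) - 49730/496 = 623/4108 - 49730*1/496 = 623/4108 - 24865/248 = -25497729/254696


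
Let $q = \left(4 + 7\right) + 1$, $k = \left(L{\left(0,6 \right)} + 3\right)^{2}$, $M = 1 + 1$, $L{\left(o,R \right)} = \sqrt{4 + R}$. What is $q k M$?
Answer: $456 + 144 \sqrt{10} \approx 911.37$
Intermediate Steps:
$M = 2$
$k = \left(3 + \sqrt{10}\right)^{2}$ ($k = \left(\sqrt{4 + 6} + 3\right)^{2} = \left(\sqrt{10} + 3\right)^{2} = \left(3 + \sqrt{10}\right)^{2} \approx 37.974$)
$q = 12$ ($q = 11 + 1 = 12$)
$q k M = 12 \left(3 + \sqrt{10}\right)^{2} \cdot 2 = 24 \left(3 + \sqrt{10}\right)^{2}$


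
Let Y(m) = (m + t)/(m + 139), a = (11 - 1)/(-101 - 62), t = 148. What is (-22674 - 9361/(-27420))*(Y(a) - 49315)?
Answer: 77148393102513981/68997860 ≈ 1.1181e+9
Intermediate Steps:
a = -10/163 (a = 10/(-163) = 10*(-1/163) = -10/163 ≈ -0.061350)
Y(m) = (148 + m)/(139 + m) (Y(m) = (m + 148)/(m + 139) = (148 + m)/(139 + m))
(-22674 - 9361/(-27420))*(Y(a) - 49315) = (-22674 - 9361/(-27420))*((148 - 10/163)/(139 - 10/163) - 49315) = (-22674 - 9361*(-1/27420))*((24114/163)/(22647/163) - 49315) = (-22674 + 9361/27420)*((163/22647)*(24114/163) - 49315) = -621711719*(8038/7549 - 49315)/27420 = -621711719/27420*(-372270897/7549) = 77148393102513981/68997860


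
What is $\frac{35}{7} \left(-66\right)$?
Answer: $-330$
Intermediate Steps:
$\frac{35}{7} \left(-66\right) = 35 \cdot \frac{1}{7} \left(-66\right) = 5 \left(-66\right) = -330$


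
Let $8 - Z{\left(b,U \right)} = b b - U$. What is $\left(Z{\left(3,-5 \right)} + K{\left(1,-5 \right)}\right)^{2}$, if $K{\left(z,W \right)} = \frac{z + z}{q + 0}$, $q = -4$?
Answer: $\frac{169}{4} \approx 42.25$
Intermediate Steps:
$Z{\left(b,U \right)} = 8 + U - b^{2}$ ($Z{\left(b,U \right)} = 8 - \left(b b - U\right) = 8 - \left(b^{2} - U\right) = 8 + \left(U - b^{2}\right) = 8 + U - b^{2}$)
$K{\left(z,W \right)} = - \frac{z}{2}$ ($K{\left(z,W \right)} = \frac{z + z}{-4 + 0} = \frac{2 z}{-4} = 2 z \left(- \frac{1}{4}\right) = - \frac{z}{2}$)
$\left(Z{\left(3,-5 \right)} + K{\left(1,-5 \right)}\right)^{2} = \left(\left(8 - 5 - 3^{2}\right) - \frac{1}{2}\right)^{2} = \left(\left(8 - 5 - 9\right) - \frac{1}{2}\right)^{2} = \left(-6 - \frac{1}{2}\right)^{2} = \left(- \frac{13}{2}\right)^{2} = \frac{169}{4}$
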